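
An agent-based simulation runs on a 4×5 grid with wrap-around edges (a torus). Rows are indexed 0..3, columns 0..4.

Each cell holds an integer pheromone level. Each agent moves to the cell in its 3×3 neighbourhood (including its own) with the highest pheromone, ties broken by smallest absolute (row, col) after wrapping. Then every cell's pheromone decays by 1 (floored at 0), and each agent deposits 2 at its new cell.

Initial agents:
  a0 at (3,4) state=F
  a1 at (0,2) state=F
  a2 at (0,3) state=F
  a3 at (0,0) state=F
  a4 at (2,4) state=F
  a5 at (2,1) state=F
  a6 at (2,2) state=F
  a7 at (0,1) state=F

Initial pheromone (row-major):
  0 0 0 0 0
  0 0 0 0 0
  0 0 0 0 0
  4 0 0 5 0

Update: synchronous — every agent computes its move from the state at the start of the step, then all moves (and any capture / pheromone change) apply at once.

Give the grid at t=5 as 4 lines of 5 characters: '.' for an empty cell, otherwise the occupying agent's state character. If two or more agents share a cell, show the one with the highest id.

t=1: a0@(3,3) a1@(3,3) a2@(3,3) a3@(3,0) a4@(3,3) a5@(3,0) a6@(3,3) a7@(3,0) | pheromone: 0 0 0 0 0 / 0 0 0 0 0 / 0 0 0 0 0 / 9 0 0 14 0
t=2: a0@(3,3) a1@(3,3) a2@(3,3) a3@(3,0) a4@(3,3) a5@(3,0) a6@(3,3) a7@(3,0) | pheromone: 0 0 0 0 0 / 0 0 0 0 0 / 0 0 0 0 0 / 14 0 0 23 0
t=3: a0@(3,3) a1@(3,3) a2@(3,3) a3@(3,0) a4@(3,3) a5@(3,0) a6@(3,3) a7@(3,0) | pheromone: 0 0 0 0 0 / 0 0 0 0 0 / 0 0 0 0 0 / 19 0 0 32 0
t=4: a0@(3,3) a1@(3,3) a2@(3,3) a3@(3,0) a4@(3,3) a5@(3,0) a6@(3,3) a7@(3,0) | pheromone: 0 0 0 0 0 / 0 0 0 0 0 / 0 0 0 0 0 / 24 0 0 41 0
t=5: a0@(3,3) a1@(3,3) a2@(3,3) a3@(3,0) a4@(3,3) a5@(3,0) a6@(3,3) a7@(3,0) | pheromone: 0 0 0 0 0 / 0 0 0 0 0 / 0 0 0 0 0 / 29 0 0 50 0

.....
.....
.....
F..F.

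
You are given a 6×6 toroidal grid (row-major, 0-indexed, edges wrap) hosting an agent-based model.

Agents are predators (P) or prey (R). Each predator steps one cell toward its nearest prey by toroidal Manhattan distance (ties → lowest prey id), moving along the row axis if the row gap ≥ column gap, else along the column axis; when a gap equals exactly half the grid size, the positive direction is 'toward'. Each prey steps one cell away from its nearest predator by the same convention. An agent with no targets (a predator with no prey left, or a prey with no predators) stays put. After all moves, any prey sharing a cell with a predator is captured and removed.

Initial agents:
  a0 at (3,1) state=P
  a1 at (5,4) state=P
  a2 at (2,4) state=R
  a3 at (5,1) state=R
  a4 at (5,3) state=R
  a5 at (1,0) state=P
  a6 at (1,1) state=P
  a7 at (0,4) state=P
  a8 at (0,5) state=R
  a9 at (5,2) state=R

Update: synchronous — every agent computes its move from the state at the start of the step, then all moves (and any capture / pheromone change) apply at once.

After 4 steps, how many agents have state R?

2

t=1: a0@(4,1):P a1@(5,3):P a2@(3,4):R a4@(5,2):R a5@(0,0):P a6@(0,1):P a7@(0,5):P a9@(5,1):R
t=2: a0@(5,1):P a1@(5,2):P a2@(2,4):R a5@(5,0):P a6@(5,1):P a7@(0,0):P a9@(0,1):R
t=3: a0@(0,1):P a1@(0,2):P a2@(3,4):R a5@(0,0):P a6@(0,1):P a7@(0,1):P a9@(1,1):R
t=4: a0@(1,1):P a1@(1,2):P a2@(2,4):R a5@(1,0):P a6@(1,1):P a7@(1,1):P a9@(2,1):R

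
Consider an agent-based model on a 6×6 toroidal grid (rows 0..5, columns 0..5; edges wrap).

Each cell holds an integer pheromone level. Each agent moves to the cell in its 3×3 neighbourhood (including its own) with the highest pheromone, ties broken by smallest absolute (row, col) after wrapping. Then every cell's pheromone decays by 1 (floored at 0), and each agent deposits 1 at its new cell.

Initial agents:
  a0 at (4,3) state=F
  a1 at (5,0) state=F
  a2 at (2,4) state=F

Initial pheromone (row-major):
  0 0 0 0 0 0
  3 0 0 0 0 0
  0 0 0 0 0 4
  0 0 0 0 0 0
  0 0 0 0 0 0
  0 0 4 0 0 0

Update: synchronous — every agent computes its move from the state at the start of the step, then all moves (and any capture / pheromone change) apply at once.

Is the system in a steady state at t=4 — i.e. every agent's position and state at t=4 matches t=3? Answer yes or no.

yes

t=1: a0@(5,2) a1@(0,0) a2@(2,5) | pheromone: 1 0 0 0 0 0 / 2 0 0 0 0 0 / 0 0 0 0 0 4 / 0 0 0 0 0 0 / 0 0 0 0 0 0 / 0 0 4 0 0 0
t=2: a0@(5,2) a1@(1,0) a2@(2,5) | pheromone: 0 0 0 0 0 0 / 2 0 0 0 0 0 / 0 0 0 0 0 4 / 0 0 0 0 0 0 / 0 0 0 0 0 0 / 0 0 4 0 0 0
t=3: a0@(5,2) a1@(2,5) a2@(2,5) | pheromone: 0 0 0 0 0 0 / 1 0 0 0 0 0 / 0 0 0 0 0 5 / 0 0 0 0 0 0 / 0 0 0 0 0 0 / 0 0 4 0 0 0
t=4: a0@(5,2) a1@(2,5) a2@(2,5) | pheromone: 0 0 0 0 0 0 / 0 0 0 0 0 0 / 0 0 0 0 0 6 / 0 0 0 0 0 0 / 0 0 0 0 0 0 / 0 0 4 0 0 0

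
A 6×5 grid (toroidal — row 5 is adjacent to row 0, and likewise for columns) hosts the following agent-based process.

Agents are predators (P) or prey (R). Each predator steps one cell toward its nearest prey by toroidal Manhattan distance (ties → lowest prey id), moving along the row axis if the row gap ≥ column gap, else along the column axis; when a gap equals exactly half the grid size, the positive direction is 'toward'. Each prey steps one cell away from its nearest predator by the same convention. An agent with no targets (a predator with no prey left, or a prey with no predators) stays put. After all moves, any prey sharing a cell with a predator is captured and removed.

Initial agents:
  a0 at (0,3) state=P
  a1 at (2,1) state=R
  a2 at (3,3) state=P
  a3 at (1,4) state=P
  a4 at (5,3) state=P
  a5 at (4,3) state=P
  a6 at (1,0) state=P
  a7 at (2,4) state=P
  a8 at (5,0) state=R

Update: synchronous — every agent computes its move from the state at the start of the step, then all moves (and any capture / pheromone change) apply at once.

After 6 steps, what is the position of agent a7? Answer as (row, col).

(0, 4)

t=1: a0@(0,4):P a1@(3,1):R a2@(3,2):P a3@(1,0):P a4@(5,4):P a5@(4,4):P a6@(2,0):P a7@(2,0):P a8@(5,1):R
t=2: a0@(0,0):P a2@(3,1):P a3@(2,0):P a4@(5,0):P a5@(4,0):P a6@(3,0):P a7@(3,0):P a8@(5,2):R
t=3: a0@(0,1):P a2@(4,1):P a3@(3,0):P a4@(5,1):P a5@(4,1):P a6@(4,0):P a7@(4,0):P a8@(5,3):R
t=4: a0@(0,2):P a2@(4,2):P a3@(4,0):P a4@(5,2):P a5@(4,2):P a6@(4,4):P a7@(4,4):P a8@(5,4):R
t=5: a0@(0,3):P a2@(4,3):P a3@(5,0):P a4@(5,3):P a5@(4,3):P a6@(5,4):P a7@(5,4):P a8@(0,4):R
t=6: a0@(0,4):P a2@(5,3):P a3@(0,0):P a4@(0,3):P a5@(5,3):P a6@(0,4):P a7@(0,4):P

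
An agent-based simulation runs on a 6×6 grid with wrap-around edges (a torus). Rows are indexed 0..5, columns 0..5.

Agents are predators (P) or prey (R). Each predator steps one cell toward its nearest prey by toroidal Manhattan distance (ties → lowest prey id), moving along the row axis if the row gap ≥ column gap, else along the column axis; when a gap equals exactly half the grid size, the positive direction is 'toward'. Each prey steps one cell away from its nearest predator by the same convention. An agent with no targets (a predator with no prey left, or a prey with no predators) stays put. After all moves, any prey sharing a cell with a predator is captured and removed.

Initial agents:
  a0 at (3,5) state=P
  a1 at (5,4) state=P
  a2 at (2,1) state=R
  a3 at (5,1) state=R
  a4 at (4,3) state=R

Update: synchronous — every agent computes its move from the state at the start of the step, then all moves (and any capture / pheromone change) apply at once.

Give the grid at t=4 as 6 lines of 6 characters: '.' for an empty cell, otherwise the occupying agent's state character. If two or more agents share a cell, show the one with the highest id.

P..R..
....P.
R.....
......
......
......

t=1: a0@(3,0):P a1@(4,4):P a2@(2,2):R a3@(5,0):R a4@(3,3):R
t=2: a0@(4,0):P a1@(3,4):P a2@(2,3):R a3@(0,0):R a4@(2,3):R
t=3: a0@(5,0):P a1@(2,4):P a2@(1,3):R a3@(1,0):R a4@(1,3):R
t=4: a0@(0,0):P a1@(1,4):P a2@(0,3):R a3@(2,0):R a4@(0,3):R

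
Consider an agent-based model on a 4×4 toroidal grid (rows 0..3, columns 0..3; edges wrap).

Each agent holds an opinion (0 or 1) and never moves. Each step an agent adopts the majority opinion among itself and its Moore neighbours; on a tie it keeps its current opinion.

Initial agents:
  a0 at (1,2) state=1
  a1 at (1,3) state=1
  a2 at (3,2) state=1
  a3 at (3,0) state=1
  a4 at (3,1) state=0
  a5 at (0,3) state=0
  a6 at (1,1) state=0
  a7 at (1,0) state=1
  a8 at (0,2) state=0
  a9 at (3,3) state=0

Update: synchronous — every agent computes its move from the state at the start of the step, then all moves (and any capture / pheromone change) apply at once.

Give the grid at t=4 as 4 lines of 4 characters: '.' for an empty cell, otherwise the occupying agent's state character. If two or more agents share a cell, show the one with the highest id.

..00
0000
....
0000

t=1: a0@(1,2):0 a1@(1,3):1 a2@(3,2):0 a3@(3,0):0 a4@(3,1):0 a5@(0,3):1 a6@(1,1):0 a7@(1,0):1 a8@(0,2):0 a9@(3,3):0
t=2: a0@(1,2):0 a1@(1,3):1 a2@(3,2):0 a3@(3,0):0 a4@(3,1):0 a5@(0,3):0 a6@(1,1):0 a7@(1,0):1 a8@(0,2):0 a9@(3,3):0
t=3: a0@(1,2):0 a1@(1,3):0 a2@(3,2):0 a3@(3,0):0 a4@(3,1):0 a5@(0,3):0 a6@(1,1):0 a7@(1,0):1 a8@(0,2):0 a9@(3,3):0
t=4: a0@(1,2):0 a1@(1,3):0 a2@(3,2):0 a3@(3,0):0 a4@(3,1):0 a5@(0,3):0 a6@(1,1):0 a7@(1,0):0 a8@(0,2):0 a9@(3,3):0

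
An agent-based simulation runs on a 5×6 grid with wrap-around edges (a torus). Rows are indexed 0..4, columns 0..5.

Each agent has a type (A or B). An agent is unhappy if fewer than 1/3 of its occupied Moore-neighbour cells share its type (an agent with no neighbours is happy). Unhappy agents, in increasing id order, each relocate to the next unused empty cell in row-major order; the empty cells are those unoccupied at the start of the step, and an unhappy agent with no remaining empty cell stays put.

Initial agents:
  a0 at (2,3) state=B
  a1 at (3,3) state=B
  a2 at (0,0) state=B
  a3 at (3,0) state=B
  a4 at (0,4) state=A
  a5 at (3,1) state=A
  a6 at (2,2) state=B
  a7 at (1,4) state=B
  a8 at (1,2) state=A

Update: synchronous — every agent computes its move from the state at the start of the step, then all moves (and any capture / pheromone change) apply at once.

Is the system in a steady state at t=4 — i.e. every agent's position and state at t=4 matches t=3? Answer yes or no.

t=1: a0@(2,3):B a1@(3,3):B a2@(0,0):B a3@(0,1):B a4@(0,2):A a5@(0,3):A a6@(2,2):B a7@(1,4):B a8@(0,5):A
t=2: a0@(2,3):B a1@(3,3):B a2@(0,0):B a3@(0,1):B a4@(0,2):A a5@(0,3):A a6@(2,2):B a7@(1,4):B a8@(0,4):A
t=3: (unchanged — steady state)

yes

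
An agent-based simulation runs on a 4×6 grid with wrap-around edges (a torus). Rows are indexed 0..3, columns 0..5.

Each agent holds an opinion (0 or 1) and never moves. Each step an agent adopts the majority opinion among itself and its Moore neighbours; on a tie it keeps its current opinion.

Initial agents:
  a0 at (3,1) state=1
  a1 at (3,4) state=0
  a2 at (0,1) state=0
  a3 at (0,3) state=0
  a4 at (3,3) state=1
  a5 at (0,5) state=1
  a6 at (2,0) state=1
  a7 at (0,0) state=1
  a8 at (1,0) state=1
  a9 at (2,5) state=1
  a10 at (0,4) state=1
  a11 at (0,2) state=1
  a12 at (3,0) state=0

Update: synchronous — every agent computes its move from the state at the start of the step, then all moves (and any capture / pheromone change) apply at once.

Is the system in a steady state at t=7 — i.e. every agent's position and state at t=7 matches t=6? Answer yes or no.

t=1: a0@(3,1):1 a1@(3,4):1 a2@(0,1):1 a3@(0,3):1 a4@(3,3):1 a5@(0,5):1 a6@(2,0):1 a7@(0,0):1 a8@(1,0):1 a9@(2,5):1 a10@(0,4):1 a11@(0,2):1 a12@(3,0):1
t=2: (unchanged — steady state)

yes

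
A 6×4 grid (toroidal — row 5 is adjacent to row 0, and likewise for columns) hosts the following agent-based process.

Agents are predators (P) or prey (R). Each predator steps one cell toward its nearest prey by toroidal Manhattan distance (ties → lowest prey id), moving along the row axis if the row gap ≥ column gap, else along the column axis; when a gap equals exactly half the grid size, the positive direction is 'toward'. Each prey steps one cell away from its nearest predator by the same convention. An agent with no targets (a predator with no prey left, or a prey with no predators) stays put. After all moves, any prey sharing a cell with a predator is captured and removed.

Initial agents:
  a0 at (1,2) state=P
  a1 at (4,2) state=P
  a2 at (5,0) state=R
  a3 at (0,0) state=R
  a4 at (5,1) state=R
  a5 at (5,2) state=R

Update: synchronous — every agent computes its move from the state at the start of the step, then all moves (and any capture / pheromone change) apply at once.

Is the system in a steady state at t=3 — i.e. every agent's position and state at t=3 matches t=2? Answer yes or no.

no

t=1: a0@(0,2):P a1@(5,2):P a2@(5,3):R a3@(0,3):R a4@(0,1):R
t=2: a0@(0,3):P a1@(5,3):P a2@(5,0):R a3@(0,0):R a4@(0,0):R
t=3: a0@(0,0):P a1@(5,0):P a2@(5,1):R a3@(0,1):R a4@(0,1):R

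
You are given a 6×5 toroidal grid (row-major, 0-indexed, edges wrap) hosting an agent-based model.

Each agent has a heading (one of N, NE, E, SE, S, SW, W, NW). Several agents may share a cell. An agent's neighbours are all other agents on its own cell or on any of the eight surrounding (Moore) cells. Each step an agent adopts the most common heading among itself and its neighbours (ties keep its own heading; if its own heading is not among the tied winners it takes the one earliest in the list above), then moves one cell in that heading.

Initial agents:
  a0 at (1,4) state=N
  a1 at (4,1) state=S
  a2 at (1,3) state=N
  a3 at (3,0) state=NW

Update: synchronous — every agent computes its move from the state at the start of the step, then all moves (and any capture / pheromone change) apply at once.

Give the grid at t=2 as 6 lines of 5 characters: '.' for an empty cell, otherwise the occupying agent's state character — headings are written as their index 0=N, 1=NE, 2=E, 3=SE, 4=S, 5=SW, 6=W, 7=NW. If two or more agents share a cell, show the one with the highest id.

t=1: a0@(0,4):N a1@(5,1):S a2@(0,3):N a3@(2,4):NW
t=2: a0@(5,4):N a1@(0,1):S a2@(5,3):N a3@(1,3):NW

.4...
...7.
.....
.....
.....
...00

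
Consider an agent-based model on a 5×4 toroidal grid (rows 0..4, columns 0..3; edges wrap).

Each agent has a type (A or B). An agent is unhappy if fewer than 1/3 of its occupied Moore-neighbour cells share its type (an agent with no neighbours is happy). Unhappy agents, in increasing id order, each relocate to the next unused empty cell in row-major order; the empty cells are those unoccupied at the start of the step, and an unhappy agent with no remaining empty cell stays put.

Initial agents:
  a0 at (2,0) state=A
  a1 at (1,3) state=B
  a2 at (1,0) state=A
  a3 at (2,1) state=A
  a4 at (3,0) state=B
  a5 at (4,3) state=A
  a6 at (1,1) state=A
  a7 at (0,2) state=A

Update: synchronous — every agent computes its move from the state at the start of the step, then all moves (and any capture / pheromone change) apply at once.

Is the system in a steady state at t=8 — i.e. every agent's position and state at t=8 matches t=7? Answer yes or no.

no

t=1: a0@(2,0):A a1@(0,0):B a2@(1,0):A a3@(2,1):A a4@(0,1):B a5@(4,3):A a6@(1,1):A a7@(0,2):A
t=2: a0@(2,0):A a1@(0,3):B a2@(1,0):A a3@(2,1):A a4@(1,2):B a5@(4,3):A a6@(1,1):A a7@(0,2):A
t=3: a0@(2,0):A a1@(0,0):B a2@(1,0):A a3@(2,1):A a4@(0,1):B a5@(4,3):A a6@(1,1):A a7@(0,2):A
t=4: a0@(2,0):A a1@(0,3):B a2@(1,0):A a3@(2,1):A a4@(1,2):B a5@(4,3):A a6@(1,1):A a7@(0,2):A
t=5: a0@(2,0):A a1@(0,0):B a2@(1,0):A a3@(2,1):A a4@(0,1):B a5@(4,3):A a6@(1,1):A a7@(0,2):A
t=6: a0@(2,0):A a1@(0,3):B a2@(1,0):A a3@(2,1):A a4@(1,2):B a5@(4,3):A a6@(1,1):A a7@(0,2):A
t=7: a0@(2,0):A a1@(0,0):B a2@(1,0):A a3@(2,1):A a4@(0,1):B a5@(4,3):A a6@(1,1):A a7@(0,2):A
t=8: a0@(2,0):A a1@(0,3):B a2@(1,0):A a3@(2,1):A a4@(1,2):B a5@(4,3):A a6@(1,1):A a7@(0,2):A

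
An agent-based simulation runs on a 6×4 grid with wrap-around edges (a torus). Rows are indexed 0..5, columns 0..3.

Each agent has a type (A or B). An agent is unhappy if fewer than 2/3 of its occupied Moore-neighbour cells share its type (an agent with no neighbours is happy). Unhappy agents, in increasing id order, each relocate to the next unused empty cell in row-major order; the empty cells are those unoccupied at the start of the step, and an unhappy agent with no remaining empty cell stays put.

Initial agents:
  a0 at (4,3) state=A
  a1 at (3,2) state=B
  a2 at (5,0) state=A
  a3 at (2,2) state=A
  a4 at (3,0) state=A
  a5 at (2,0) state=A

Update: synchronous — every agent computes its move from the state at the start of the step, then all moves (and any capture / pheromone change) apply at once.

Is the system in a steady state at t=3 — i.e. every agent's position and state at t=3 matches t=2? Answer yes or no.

no

t=1: a0@(4,3):A a1@(0,0):B a2@(5,0):A a3@(0,1):A a4@(3,0):A a5@(2,0):A
t=2: a0@(4,3):A a1@(0,2):B a2@(5,0):A a3@(0,3):A a4@(3,0):A a5@(2,0):A
t=3: a0@(4,3):A a1@(0,0):B a2@(5,0):A a3@(0,1):A a4@(3,0):A a5@(2,0):A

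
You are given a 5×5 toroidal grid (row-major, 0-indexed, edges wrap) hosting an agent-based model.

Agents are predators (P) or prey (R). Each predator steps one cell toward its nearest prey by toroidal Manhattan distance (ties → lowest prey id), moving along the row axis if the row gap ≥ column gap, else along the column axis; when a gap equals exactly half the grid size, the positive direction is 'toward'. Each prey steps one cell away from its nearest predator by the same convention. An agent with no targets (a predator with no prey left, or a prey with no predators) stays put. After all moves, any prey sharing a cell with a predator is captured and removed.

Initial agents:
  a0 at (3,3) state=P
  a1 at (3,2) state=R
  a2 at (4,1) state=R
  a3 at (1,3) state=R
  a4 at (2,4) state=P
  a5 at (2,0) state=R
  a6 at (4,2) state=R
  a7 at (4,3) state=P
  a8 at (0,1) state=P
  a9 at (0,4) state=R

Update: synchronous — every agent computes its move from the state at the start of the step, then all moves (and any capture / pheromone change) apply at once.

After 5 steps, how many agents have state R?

5

t=1: a0@(3,2):P a1@(3,1):R a2@(3,1):R a3@(0,3):R a4@(2,0):P a5@(2,1):R a7@(4,2):P a8@(4,1):P a9@(4,4):R
t=2: a0@(3,1):P a1@(3,0):R a2@(3,0):R a3@(1,3):R a4@(2,1):P a5@(2,2):R a7@(3,2):P a8@(3,1):P a9@(4,0):R
t=3: a0@(3,0):P a1@(3,4):R a2@(3,4):R a3@(1,4):R a4@(2,2):P a5@(2,3):R a7@(2,2):P a8@(3,0):P a9@(0,0):R
t=4: a0@(3,4):P a1@(3,3):R a2@(3,3):R a3@(0,4):R a4@(2,3):P a5@(2,4):R a7@(2,3):P a8@(3,4):P a9@(1,0):R
t=5: a0@(3,3):P a1@(3,2):R a2@(3,2):R a3@(1,4):R a4@(3,3):P a5@(1,4):R a7@(3,3):P a8@(3,3):P a9@(0,0):R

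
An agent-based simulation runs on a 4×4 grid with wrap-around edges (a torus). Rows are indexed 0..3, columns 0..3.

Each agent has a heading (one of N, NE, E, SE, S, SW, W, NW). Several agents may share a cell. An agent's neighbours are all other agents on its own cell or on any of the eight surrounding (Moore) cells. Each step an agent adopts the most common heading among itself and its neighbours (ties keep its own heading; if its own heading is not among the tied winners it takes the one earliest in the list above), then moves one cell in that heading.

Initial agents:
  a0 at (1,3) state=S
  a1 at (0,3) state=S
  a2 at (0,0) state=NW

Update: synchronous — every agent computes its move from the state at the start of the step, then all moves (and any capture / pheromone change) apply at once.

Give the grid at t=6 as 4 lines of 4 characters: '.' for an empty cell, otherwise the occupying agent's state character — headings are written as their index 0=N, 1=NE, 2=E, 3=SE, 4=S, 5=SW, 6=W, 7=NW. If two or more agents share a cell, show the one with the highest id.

....
....
4..4
...4

t=1: a0@(2,3):S a1@(1,3):S a2@(1,0):S
t=2: a0@(3,3):S a1@(2,3):S a2@(2,0):S
t=3: a0@(0,3):S a1@(3,3):S a2@(3,0):S
t=4: a0@(1,3):S a1@(0,3):S a2@(0,0):S
t=5: a0@(2,3):S a1@(1,3):S a2@(1,0):S
t=6: a0@(3,3):S a1@(2,3):S a2@(2,0):S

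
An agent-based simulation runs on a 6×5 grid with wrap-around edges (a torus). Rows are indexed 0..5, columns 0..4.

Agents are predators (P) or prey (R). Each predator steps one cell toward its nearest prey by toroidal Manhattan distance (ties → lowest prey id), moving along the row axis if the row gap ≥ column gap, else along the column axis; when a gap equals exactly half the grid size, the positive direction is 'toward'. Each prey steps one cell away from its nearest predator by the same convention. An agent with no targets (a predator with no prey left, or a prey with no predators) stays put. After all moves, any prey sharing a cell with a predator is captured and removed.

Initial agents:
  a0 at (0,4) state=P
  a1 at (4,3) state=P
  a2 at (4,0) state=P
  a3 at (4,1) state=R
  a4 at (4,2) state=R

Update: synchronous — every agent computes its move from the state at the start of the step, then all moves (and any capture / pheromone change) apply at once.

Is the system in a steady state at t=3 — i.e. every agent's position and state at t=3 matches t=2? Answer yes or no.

yes

t=1: a0@(5,4):P a1@(4,2):P a2@(4,1):P
t=2: (unchanged — steady state)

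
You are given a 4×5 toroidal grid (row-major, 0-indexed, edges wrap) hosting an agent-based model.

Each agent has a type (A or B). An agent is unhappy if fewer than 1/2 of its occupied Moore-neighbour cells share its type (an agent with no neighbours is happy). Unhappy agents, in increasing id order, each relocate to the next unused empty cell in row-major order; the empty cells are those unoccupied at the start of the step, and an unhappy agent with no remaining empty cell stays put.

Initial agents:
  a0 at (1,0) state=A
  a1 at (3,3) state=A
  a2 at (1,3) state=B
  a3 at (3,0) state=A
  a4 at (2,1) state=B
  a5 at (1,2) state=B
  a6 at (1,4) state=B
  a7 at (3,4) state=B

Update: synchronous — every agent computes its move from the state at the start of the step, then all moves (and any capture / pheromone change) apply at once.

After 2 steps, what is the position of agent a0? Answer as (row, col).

(1, 0)

t=1: a0@(0,0):A a1@(0,1):A a2@(1,3):B a3@(0,2):A a4@(0,3):B a5@(1,2):B a6@(1,4):B a7@(0,4):B
t=2: a0@(1,0):A a1@(0,1):A a2@(1,3):B a3@(1,1):A a4@(0,3):B a5@(1,2):B a6@(1,4):B a7@(0,4):B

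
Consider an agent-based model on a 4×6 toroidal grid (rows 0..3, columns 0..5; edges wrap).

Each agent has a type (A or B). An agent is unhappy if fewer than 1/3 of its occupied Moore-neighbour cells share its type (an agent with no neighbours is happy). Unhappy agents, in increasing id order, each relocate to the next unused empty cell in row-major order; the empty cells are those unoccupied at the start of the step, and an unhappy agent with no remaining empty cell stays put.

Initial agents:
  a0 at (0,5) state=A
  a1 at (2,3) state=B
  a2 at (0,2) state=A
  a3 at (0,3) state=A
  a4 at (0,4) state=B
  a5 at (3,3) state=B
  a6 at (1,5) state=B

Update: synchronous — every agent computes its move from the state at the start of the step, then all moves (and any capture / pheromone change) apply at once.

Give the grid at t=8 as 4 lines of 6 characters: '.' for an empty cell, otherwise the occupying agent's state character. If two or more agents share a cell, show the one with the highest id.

.AAAB.
.....B
...B..
...B..

t=1: a0@(0,0):A a1@(2,3):B a2@(0,2):A a3@(0,3):A a4@(0,4):B a5@(3,3):B a6@(1,5):B
t=2: a0@(0,1):A a1@(2,3):B a2@(0,2):A a3@(0,3):A a4@(0,4):B a5@(3,3):B a6@(1,5):B
t=3: (unchanged — steady state)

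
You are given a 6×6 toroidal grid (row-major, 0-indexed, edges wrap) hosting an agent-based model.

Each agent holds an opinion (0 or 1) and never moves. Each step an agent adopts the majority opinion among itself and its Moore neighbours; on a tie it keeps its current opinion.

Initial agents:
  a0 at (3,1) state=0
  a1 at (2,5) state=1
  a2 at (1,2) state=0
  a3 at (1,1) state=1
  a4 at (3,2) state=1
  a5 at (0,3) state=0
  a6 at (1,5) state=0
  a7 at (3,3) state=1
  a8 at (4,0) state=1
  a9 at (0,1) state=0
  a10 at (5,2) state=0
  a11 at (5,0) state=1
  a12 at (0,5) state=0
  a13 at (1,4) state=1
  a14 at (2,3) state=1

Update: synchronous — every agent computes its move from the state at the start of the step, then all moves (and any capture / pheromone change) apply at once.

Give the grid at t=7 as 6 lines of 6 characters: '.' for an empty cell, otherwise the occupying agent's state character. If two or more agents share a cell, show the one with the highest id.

.0.0.0
.00.10
...1.1
.111..
1.....
1.0...

t=1: a0@(3,1):1 a1@(2,5):1 a2@(1,2):0 a3@(1,1):0 a4@(3,2):1 a5@(0,3):0 a6@(1,5):0 a7@(3,3):1 a8@(4,0):1 a9@(0,1):0 a10@(5,2):0 a11@(5,0):1 a12@(0,5):0 a13@(1,4):1 a14@(2,3):1
t=2: (unchanged — steady state)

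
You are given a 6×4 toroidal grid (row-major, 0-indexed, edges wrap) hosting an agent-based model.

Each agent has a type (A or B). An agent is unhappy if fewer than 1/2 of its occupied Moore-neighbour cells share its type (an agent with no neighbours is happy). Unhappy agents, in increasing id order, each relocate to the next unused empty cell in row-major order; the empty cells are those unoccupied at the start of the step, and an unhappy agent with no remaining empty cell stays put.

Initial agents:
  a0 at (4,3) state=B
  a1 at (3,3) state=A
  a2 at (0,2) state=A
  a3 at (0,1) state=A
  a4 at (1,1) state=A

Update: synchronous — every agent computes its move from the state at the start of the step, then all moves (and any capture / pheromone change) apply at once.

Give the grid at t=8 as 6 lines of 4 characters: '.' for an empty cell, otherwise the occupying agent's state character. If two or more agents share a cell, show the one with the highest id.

.AAA
BA..
....
....
....
....

t=1: a0@(0,0):B a1@(0,3):A a2@(0,2):A a3@(0,1):A a4@(1,1):A
t=2: a0@(1,0):B a1@(0,3):A a2@(0,2):A a3@(0,1):A a4@(1,1):A
t=3: a0@(0,0):B a1@(0,3):A a2@(0,2):A a3@(0,1):A a4@(1,1):A
t=4: a0@(1,0):B a1@(0,3):A a2@(0,2):A a3@(0,1):A a4@(1,1):A
t=5: a0@(0,0):B a1@(0,3):A a2@(0,2):A a3@(0,1):A a4@(1,1):A
t=6: a0@(1,0):B a1@(0,3):A a2@(0,2):A a3@(0,1):A a4@(1,1):A
t=7: a0@(0,0):B a1@(0,3):A a2@(0,2):A a3@(0,1):A a4@(1,1):A
t=8: a0@(1,0):B a1@(0,3):A a2@(0,2):A a3@(0,1):A a4@(1,1):A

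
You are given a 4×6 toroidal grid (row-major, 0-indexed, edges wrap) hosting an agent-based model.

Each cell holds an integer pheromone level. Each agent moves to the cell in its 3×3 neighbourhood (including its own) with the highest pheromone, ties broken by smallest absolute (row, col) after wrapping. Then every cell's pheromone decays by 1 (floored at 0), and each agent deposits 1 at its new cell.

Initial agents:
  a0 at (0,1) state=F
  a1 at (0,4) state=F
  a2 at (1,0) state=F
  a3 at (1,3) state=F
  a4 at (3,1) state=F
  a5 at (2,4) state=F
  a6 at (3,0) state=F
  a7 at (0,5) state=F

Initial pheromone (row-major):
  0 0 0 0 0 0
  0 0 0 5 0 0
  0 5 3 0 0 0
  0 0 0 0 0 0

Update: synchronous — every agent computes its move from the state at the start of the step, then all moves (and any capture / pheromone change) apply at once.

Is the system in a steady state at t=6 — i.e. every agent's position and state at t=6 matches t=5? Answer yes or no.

yes

t=1: a0@(0,0) a1@(1,3) a2@(2,1) a3@(1,3) a4@(2,1) a5@(1,3) a6@(2,1) a7@(0,0) | pheromone: 2 0 0 0 0 0 / 0 0 0 7 0 0 / 0 7 2 0 0 0 / 0 0 0 0 0 0
t=2: a0@(0,0) a1@(1,3) a2@(2,1) a3@(1,3) a4@(2,1) a5@(1,3) a6@(2,1) a7@(0,0) | pheromone: 3 0 0 0 0 0 / 0 0 0 9 0 0 / 0 9 1 0 0 0 / 0 0 0 0 0 0
t=3: a0@(0,0) a1@(1,3) a2@(2,1) a3@(1,3) a4@(2,1) a5@(1,3) a6@(2,1) a7@(0,0) | pheromone: 4 0 0 0 0 0 / 0 0 0 11 0 0 / 0 11 0 0 0 0 / 0 0 0 0 0 0
t=4: a0@(0,0) a1@(1,3) a2@(2,1) a3@(1,3) a4@(2,1) a5@(1,3) a6@(2,1) a7@(0,0) | pheromone: 5 0 0 0 0 0 / 0 0 0 13 0 0 / 0 13 0 0 0 0 / 0 0 0 0 0 0
t=5: a0@(0,0) a1@(1,3) a2@(2,1) a3@(1,3) a4@(2,1) a5@(1,3) a6@(2,1) a7@(0,0) | pheromone: 6 0 0 0 0 0 / 0 0 0 15 0 0 / 0 15 0 0 0 0 / 0 0 0 0 0 0
t=6: a0@(0,0) a1@(1,3) a2@(2,1) a3@(1,3) a4@(2,1) a5@(1,3) a6@(2,1) a7@(0,0) | pheromone: 7 0 0 0 0 0 / 0 0 0 17 0 0 / 0 17 0 0 0 0 / 0 0 0 0 0 0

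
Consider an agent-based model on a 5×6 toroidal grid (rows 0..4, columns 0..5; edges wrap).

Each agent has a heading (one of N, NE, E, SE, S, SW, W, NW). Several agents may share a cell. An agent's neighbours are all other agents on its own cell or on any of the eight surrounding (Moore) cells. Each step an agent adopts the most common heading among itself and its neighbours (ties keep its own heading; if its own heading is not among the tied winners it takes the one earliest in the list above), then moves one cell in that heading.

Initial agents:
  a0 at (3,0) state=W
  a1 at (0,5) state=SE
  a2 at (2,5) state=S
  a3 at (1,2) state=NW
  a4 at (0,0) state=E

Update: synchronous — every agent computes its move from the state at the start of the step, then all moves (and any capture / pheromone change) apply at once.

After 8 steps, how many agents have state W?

t=1: a0@(3,5):W a1@(1,0):SE a2@(3,5):S a3@(0,1):NW a4@(0,1):E
t=2: a0@(3,4):W a1@(2,1):SE a2@(4,5):S a3@(4,0):NW a4@(0,2):E
t=3: a0@(3,3):W a1@(3,2):SE a2@(0,5):S a3@(3,5):NW a4@(0,3):E
t=4: a0@(3,2):W a1@(4,3):SE a2@(1,5):S a3@(2,4):NW a4@(0,4):E
t=5: a0@(3,1):W a1@(0,4):SE a2@(2,5):S a3@(1,3):NW a4@(0,5):E
t=6: a0@(3,0):W a1@(1,5):SE a2@(3,5):S a3@(0,2):NW a4@(0,0):E
t=7: a0@(3,5):W a1@(2,0):SE a2@(4,5):S a3@(4,1):NW a4@(0,1):E
t=8: a0@(3,4):W a1@(3,1):SE a2@(0,5):S a3@(3,0):NW a4@(0,2):E

1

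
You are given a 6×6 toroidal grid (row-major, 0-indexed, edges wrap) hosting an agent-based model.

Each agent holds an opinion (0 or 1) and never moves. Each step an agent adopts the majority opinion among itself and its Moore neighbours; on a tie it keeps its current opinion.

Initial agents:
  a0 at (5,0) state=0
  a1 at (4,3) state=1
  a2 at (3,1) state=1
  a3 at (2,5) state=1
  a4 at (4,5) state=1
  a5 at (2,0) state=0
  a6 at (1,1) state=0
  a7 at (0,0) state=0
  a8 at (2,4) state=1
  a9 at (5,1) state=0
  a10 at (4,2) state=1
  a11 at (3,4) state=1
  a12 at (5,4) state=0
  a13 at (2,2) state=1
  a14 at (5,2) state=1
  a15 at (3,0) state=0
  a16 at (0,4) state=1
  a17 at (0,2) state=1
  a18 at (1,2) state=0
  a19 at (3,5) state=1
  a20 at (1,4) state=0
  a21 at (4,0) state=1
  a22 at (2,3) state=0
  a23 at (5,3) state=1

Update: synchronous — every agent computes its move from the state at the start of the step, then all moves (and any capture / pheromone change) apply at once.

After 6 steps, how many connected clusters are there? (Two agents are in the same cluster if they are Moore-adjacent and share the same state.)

t=1: a0@(5,0):0 a1@(4,3):1 a2@(3,1):1 a3@(2,5):1 a4@(4,5):1 a5@(2,0):0 a6@(1,1):0 a7@(0,0):0 a8@(2,4):1 a9@(5,1):1 a10@(4,2):1 a11@(3,4):1 a12@(5,4):1 a13@(2,2):0 a14@(5,2):1 a15@(3,0):1 a16@(0,4):1 a17@(0,2):1 a18@(1,2):0 a19@(3,5):1 a20@(1,4):1 a21@(4,0):1 a22@(2,3):0 a23@(5,3):1
t=2: a0@(5,0):1 a1@(4,3):1 a2@(3,1):1 a3@(2,5):1 a4@(4,5):1 a5@(2,0):1 a6@(1,1):0 a7@(0,0):0 a8@(2,4):1 a9@(5,1):1 a10@(4,2):1 a11@(3,4):1 a12@(5,4):1 a13@(2,2):0 a14@(5,2):1 a15@(3,0):1 a16@(0,4):1 a17@(0,2):1 a18@(1,2):0 a19@(3,5):1 a20@(1,4):1 a21@(4,0):1 a22@(2,3):0 a23@(5,3):1
t=3: (unchanged — steady state)

2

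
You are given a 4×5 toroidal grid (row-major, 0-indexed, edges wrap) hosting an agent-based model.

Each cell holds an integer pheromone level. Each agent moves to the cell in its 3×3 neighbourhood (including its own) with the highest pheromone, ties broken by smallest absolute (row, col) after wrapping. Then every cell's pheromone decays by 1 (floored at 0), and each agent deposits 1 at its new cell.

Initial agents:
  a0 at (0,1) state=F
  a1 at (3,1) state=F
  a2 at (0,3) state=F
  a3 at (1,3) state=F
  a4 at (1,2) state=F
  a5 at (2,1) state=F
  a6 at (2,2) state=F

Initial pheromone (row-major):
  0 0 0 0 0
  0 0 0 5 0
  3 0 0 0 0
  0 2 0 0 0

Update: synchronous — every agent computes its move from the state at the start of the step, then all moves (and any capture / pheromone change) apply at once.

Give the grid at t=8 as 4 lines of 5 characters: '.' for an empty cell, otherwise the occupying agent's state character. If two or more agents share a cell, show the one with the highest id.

.....
...F.
F....
.....

t=1: a0@(3,1) a1@(2,0) a2@(1,3) a3@(1,3) a4@(1,3) a5@(2,0) a6@(1,3) | pheromone: 0 0 0 0 0 / 0 0 0 8 0 / 4 0 0 0 0 / 0 2 0 0 0
t=2: a0@(2,0) a1@(2,0) a2@(1,3) a3@(1,3) a4@(1,3) a5@(2,0) a6@(1,3) | pheromone: 0 0 0 0 0 / 0 0 0 11 0 / 6 0 0 0 0 / 0 1 0 0 0
t=3: a0@(2,0) a1@(2,0) a2@(1,3) a3@(1,3) a4@(1,3) a5@(2,0) a6@(1,3) | pheromone: 0 0 0 0 0 / 0 0 0 14 0 / 8 0 0 0 0 / 0 0 0 0 0
t=4: a0@(2,0) a1@(2,0) a2@(1,3) a3@(1,3) a4@(1,3) a5@(2,0) a6@(1,3) | pheromone: 0 0 0 0 0 / 0 0 0 17 0 / 10 0 0 0 0 / 0 0 0 0 0
t=5: a0@(2,0) a1@(2,0) a2@(1,3) a3@(1,3) a4@(1,3) a5@(2,0) a6@(1,3) | pheromone: 0 0 0 0 0 / 0 0 0 20 0 / 12 0 0 0 0 / 0 0 0 0 0
t=6: a0@(2,0) a1@(2,0) a2@(1,3) a3@(1,3) a4@(1,3) a5@(2,0) a6@(1,3) | pheromone: 0 0 0 0 0 / 0 0 0 23 0 / 14 0 0 0 0 / 0 0 0 0 0
t=7: a0@(2,0) a1@(2,0) a2@(1,3) a3@(1,3) a4@(1,3) a5@(2,0) a6@(1,3) | pheromone: 0 0 0 0 0 / 0 0 0 26 0 / 16 0 0 0 0 / 0 0 0 0 0
t=8: a0@(2,0) a1@(2,0) a2@(1,3) a3@(1,3) a4@(1,3) a5@(2,0) a6@(1,3) | pheromone: 0 0 0 0 0 / 0 0 0 29 0 / 18 0 0 0 0 / 0 0 0 0 0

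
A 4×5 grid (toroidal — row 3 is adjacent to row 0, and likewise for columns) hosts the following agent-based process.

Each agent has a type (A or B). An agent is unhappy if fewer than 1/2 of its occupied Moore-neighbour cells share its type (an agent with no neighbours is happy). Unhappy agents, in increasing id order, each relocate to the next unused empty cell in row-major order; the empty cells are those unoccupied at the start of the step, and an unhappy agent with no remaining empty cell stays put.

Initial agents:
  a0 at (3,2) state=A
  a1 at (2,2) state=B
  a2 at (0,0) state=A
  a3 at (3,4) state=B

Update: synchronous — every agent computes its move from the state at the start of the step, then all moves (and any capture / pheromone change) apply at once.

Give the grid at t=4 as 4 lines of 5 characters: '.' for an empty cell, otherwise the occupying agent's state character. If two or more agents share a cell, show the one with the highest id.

....A
BAB..
.....
.....

t=1: a0@(0,1):A a1@(0,2):B a2@(0,3):A a3@(0,4):B
t=2: a0@(0,0):A a1@(1,0):B a2@(1,1):A a3@(1,2):B
t=3: a0@(0,0):A a1@(0,1):B a2@(0,2):A a3@(0,3):B
t=4: a0@(0,4):A a1@(1,0):B a2@(1,1):A a3@(1,2):B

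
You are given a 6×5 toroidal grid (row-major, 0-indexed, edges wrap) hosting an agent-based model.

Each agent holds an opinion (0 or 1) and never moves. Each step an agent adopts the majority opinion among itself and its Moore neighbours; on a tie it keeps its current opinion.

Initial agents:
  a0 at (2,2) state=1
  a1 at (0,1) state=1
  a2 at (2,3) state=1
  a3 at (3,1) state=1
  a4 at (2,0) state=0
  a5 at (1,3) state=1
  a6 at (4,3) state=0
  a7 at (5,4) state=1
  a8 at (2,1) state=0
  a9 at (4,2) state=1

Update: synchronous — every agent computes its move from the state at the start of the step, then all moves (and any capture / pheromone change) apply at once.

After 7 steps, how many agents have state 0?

t=1: a0@(2,2):1 a1@(0,1):1 a2@(2,3):1 a3@(3,1):1 a4@(2,0):0 a5@(1,3):1 a6@(4,3):1 a7@(5,4):1 a8@(2,1):0 a9@(4,2):1
t=2: (unchanged — steady state)

2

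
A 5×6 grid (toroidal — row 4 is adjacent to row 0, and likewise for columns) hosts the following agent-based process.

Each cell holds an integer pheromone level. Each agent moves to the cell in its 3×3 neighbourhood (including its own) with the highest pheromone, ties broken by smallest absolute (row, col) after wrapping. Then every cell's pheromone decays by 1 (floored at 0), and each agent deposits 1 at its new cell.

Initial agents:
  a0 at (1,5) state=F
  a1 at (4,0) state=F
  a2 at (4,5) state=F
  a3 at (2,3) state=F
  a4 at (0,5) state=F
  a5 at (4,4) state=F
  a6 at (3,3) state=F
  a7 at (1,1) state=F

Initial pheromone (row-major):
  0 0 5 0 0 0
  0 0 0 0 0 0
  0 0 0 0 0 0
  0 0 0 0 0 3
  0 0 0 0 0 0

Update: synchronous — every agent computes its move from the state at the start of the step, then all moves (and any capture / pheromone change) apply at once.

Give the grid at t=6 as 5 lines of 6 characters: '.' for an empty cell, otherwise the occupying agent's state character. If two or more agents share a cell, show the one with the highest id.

t=1: a0@(0,0) a1@(3,5) a2@(3,5) a3@(1,2) a4@(0,0) a5@(3,5) a6@(2,2) a7@(0,2) | pheromone: 2 0 5 0 0 0 / 0 0 1 0 0 0 / 0 0 1 0 0 0 / 0 0 0 0 0 5 / 0 0 0 0 0 0
t=2: a0@(0,0) a1@(3,5) a2@(3,5) a3@(0,2) a4@(0,0) a5@(3,5) a6@(1,2) a7@(0,2) | pheromone: 3 0 6 0 0 0 / 0 0 1 0 0 0 / 0 0 0 0 0 0 / 0 0 0 0 0 7 / 0 0 0 0 0 0
t=3: a0@(0,0) a1@(3,5) a2@(3,5) a3@(0,2) a4@(0,0) a5@(3,5) a6@(0,2) a7@(0,2) | pheromone: 4 0 8 0 0 0 / 0 0 0 0 0 0 / 0 0 0 0 0 0 / 0 0 0 0 0 9 / 0 0 0 0 0 0
t=4: a0@(0,0) a1@(3,5) a2@(3,5) a3@(0,2) a4@(0,0) a5@(3,5) a6@(0,2) a7@(0,2) | pheromone: 5 0 10 0 0 0 / 0 0 0 0 0 0 / 0 0 0 0 0 0 / 0 0 0 0 0 11 / 0 0 0 0 0 0
t=5: a0@(0,0) a1@(3,5) a2@(3,5) a3@(0,2) a4@(0,0) a5@(3,5) a6@(0,2) a7@(0,2) | pheromone: 6 0 12 0 0 0 / 0 0 0 0 0 0 / 0 0 0 0 0 0 / 0 0 0 0 0 13 / 0 0 0 0 0 0
t=6: a0@(0,0) a1@(3,5) a2@(3,5) a3@(0,2) a4@(0,0) a5@(3,5) a6@(0,2) a7@(0,2) | pheromone: 7 0 14 0 0 0 / 0 0 0 0 0 0 / 0 0 0 0 0 0 / 0 0 0 0 0 15 / 0 0 0 0 0 0

F.F...
......
......
.....F
......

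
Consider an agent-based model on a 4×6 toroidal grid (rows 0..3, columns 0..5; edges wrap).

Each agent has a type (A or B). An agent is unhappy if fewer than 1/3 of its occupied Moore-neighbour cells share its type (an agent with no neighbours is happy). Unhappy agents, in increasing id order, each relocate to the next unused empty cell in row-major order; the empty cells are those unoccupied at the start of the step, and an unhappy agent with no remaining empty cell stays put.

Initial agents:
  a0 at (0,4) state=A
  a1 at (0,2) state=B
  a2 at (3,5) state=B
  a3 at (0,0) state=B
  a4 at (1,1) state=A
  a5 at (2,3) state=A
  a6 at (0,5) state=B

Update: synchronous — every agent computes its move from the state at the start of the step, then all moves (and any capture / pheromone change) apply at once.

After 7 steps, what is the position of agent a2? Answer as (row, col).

t=1: a0@(0,1):A a1@(0,3):B a2@(3,5):B a3@(0,0):B a4@(1,0):A a5@(2,3):A a6@(0,5):B
t=2: (unchanged — steady state)

(3, 5)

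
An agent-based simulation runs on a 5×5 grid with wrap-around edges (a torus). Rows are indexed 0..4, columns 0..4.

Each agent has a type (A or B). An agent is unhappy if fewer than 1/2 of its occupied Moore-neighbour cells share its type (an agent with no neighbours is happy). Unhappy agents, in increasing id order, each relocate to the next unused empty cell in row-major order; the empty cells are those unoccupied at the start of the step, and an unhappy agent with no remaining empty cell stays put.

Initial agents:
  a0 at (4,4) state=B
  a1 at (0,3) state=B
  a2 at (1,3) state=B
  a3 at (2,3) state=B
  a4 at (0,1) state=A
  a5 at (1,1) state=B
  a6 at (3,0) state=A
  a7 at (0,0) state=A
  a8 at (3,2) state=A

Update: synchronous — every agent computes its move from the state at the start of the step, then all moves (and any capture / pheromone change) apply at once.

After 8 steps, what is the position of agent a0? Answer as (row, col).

(0, 2)

t=1: a0@(0,2):B a1@(0,3):B a2@(1,3):B a3@(2,3):B a4@(0,1):A a5@(0,4):B a6@(1,0):A a7@(1,2):A a8@(1,4):A
t=2: a0@(0,2):B a1@(0,3):B a2@(1,3):B a3@(0,0):B a4@(0,1):A a5@(0,4):B a6@(1,0):A a7@(1,1):A a8@(2,0):A
t=3: a0@(0,2):B a1@(0,3):B a2@(1,3):B a3@(1,2):B a4@(0,1):A a5@(0,4):B a6@(1,0):A a7@(1,1):A a8@(2,0):A
t=4: (unchanged — steady state)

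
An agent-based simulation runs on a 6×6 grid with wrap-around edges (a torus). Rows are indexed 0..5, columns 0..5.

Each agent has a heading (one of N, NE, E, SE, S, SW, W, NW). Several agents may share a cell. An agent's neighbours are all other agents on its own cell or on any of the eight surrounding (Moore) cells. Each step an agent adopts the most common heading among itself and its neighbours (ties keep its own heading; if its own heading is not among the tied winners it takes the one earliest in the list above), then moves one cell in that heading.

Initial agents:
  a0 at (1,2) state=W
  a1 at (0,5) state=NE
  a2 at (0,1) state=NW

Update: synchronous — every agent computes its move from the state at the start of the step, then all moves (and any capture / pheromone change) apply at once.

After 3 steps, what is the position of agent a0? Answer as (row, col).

t=1: a0@(1,1):W a1@(5,0):NE a2@(5,0):NW
t=2: a0@(1,0):W a1@(4,1):NE a2@(4,5):NW
t=3: a0@(1,5):W a1@(3,2):NE a2@(3,4):NW

(1, 5)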